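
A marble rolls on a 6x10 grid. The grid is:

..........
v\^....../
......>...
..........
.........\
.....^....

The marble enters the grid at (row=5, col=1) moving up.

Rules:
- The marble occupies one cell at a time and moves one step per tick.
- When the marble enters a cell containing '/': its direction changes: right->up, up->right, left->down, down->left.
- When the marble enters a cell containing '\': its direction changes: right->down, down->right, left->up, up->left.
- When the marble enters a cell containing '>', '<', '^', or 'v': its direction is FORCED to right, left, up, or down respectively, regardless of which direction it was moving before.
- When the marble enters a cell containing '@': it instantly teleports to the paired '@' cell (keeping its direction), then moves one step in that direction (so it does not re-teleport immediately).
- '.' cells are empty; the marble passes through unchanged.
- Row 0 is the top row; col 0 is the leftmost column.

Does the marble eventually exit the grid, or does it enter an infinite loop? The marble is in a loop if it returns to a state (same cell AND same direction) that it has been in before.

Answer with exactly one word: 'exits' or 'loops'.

Answer: exits

Derivation:
Step 1: enter (5,1), '.' pass, move up to (4,1)
Step 2: enter (4,1), '.' pass, move up to (3,1)
Step 3: enter (3,1), '.' pass, move up to (2,1)
Step 4: enter (2,1), '.' pass, move up to (1,1)
Step 5: enter (1,1), '\' deflects up->left, move left to (1,0)
Step 6: enter (1,0), 'v' forces left->down, move down to (2,0)
Step 7: enter (2,0), '.' pass, move down to (3,0)
Step 8: enter (3,0), '.' pass, move down to (4,0)
Step 9: enter (4,0), '.' pass, move down to (5,0)
Step 10: enter (5,0), '.' pass, move down to (6,0)
Step 11: at (6,0) — EXIT via bottom edge, pos 0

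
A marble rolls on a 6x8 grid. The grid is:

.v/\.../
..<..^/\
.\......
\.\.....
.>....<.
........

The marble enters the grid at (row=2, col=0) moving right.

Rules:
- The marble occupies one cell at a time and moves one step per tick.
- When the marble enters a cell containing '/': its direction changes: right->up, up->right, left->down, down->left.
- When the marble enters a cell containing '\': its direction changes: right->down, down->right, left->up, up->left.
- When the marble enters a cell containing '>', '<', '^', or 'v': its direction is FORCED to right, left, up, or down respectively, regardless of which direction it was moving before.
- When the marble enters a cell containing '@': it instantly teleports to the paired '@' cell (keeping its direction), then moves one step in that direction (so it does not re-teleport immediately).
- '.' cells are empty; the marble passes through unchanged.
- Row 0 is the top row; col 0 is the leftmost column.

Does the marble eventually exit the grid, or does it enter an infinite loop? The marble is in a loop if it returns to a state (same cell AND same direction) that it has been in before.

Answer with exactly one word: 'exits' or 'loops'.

Step 1: enter (2,0), '.' pass, move right to (2,1)
Step 2: enter (2,1), '\' deflects right->down, move down to (3,1)
Step 3: enter (3,1), '.' pass, move down to (4,1)
Step 4: enter (4,1), '>' forces down->right, move right to (4,2)
Step 5: enter (4,2), '.' pass, move right to (4,3)
Step 6: enter (4,3), '.' pass, move right to (4,4)
Step 7: enter (4,4), '.' pass, move right to (4,5)
Step 8: enter (4,5), '.' pass, move right to (4,6)
Step 9: enter (4,6), '<' forces right->left, move left to (4,5)
Step 10: enter (4,5), '.' pass, move left to (4,4)
Step 11: enter (4,4), '.' pass, move left to (4,3)
Step 12: enter (4,3), '.' pass, move left to (4,2)
Step 13: enter (4,2), '.' pass, move left to (4,1)
Step 14: enter (4,1), '>' forces left->right, move right to (4,2)
Step 15: at (4,2) dir=right — LOOP DETECTED (seen before)

Answer: loops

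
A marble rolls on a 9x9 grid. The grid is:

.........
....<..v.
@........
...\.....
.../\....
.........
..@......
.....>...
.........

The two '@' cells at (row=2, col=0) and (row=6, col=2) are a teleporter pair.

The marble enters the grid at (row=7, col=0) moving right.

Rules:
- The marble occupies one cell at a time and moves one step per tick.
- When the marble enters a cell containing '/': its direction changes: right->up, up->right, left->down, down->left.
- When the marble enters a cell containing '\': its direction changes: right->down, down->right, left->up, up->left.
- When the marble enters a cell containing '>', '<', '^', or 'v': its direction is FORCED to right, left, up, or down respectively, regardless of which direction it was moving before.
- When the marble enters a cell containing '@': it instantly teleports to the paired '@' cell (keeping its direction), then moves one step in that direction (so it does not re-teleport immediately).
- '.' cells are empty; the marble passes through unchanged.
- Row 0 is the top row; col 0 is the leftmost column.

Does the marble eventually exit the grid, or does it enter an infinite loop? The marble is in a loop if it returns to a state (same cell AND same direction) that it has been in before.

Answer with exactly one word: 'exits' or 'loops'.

Answer: exits

Derivation:
Step 1: enter (7,0), '.' pass, move right to (7,1)
Step 2: enter (7,1), '.' pass, move right to (7,2)
Step 3: enter (7,2), '.' pass, move right to (7,3)
Step 4: enter (7,3), '.' pass, move right to (7,4)
Step 5: enter (7,4), '.' pass, move right to (7,5)
Step 6: enter (7,5), '>' forces right->right, move right to (7,6)
Step 7: enter (7,6), '.' pass, move right to (7,7)
Step 8: enter (7,7), '.' pass, move right to (7,8)
Step 9: enter (7,8), '.' pass, move right to (7,9)
Step 10: at (7,9) — EXIT via right edge, pos 7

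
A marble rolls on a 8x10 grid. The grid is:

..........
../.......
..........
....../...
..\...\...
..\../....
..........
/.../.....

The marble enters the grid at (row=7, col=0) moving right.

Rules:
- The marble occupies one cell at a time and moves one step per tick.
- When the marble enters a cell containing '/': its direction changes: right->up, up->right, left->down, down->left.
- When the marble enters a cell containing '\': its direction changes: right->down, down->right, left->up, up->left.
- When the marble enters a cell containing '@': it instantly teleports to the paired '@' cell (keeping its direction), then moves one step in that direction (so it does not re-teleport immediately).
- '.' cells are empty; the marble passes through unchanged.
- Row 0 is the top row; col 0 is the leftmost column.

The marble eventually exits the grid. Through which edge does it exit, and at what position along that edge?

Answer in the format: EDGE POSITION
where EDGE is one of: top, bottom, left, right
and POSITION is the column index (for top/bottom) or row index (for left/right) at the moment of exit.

Step 1: enter (7,0), '/' deflects right->up, move up to (6,0)
Step 2: enter (6,0), '.' pass, move up to (5,0)
Step 3: enter (5,0), '.' pass, move up to (4,0)
Step 4: enter (4,0), '.' pass, move up to (3,0)
Step 5: enter (3,0), '.' pass, move up to (2,0)
Step 6: enter (2,0), '.' pass, move up to (1,0)
Step 7: enter (1,0), '.' pass, move up to (0,0)
Step 8: enter (0,0), '.' pass, move up to (-1,0)
Step 9: at (-1,0) — EXIT via top edge, pos 0

Answer: top 0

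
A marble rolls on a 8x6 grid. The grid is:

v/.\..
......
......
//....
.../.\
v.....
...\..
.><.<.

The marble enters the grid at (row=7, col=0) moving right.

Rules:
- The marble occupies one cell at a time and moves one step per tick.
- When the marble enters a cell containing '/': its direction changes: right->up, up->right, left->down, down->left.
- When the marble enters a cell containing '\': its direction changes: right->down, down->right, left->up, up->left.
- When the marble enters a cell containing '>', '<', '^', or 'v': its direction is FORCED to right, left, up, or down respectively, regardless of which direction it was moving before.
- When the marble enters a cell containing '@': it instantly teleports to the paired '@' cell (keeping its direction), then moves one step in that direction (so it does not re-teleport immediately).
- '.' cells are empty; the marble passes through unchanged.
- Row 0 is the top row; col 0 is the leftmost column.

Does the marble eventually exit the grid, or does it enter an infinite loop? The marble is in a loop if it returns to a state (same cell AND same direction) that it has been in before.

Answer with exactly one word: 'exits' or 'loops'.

Step 1: enter (7,0), '.' pass, move right to (7,1)
Step 2: enter (7,1), '>' forces right->right, move right to (7,2)
Step 3: enter (7,2), '<' forces right->left, move left to (7,1)
Step 4: enter (7,1), '>' forces left->right, move right to (7,2)
Step 5: at (7,2) dir=right — LOOP DETECTED (seen before)

Answer: loops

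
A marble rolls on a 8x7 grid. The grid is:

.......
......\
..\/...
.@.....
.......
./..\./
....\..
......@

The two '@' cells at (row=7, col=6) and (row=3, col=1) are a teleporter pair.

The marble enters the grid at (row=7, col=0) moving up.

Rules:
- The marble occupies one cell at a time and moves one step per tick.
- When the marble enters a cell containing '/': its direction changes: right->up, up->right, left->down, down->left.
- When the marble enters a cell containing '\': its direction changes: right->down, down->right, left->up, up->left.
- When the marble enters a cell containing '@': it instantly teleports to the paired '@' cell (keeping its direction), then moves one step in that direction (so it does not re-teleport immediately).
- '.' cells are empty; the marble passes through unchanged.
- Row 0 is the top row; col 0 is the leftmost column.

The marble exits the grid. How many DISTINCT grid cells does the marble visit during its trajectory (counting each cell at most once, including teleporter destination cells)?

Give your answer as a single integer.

Step 1: enter (7,0), '.' pass, move up to (6,0)
Step 2: enter (6,0), '.' pass, move up to (5,0)
Step 3: enter (5,0), '.' pass, move up to (4,0)
Step 4: enter (4,0), '.' pass, move up to (3,0)
Step 5: enter (3,0), '.' pass, move up to (2,0)
Step 6: enter (2,0), '.' pass, move up to (1,0)
Step 7: enter (1,0), '.' pass, move up to (0,0)
Step 8: enter (0,0), '.' pass, move up to (-1,0)
Step 9: at (-1,0) — EXIT via top edge, pos 0
Distinct cells visited: 8 (path length 8)

Answer: 8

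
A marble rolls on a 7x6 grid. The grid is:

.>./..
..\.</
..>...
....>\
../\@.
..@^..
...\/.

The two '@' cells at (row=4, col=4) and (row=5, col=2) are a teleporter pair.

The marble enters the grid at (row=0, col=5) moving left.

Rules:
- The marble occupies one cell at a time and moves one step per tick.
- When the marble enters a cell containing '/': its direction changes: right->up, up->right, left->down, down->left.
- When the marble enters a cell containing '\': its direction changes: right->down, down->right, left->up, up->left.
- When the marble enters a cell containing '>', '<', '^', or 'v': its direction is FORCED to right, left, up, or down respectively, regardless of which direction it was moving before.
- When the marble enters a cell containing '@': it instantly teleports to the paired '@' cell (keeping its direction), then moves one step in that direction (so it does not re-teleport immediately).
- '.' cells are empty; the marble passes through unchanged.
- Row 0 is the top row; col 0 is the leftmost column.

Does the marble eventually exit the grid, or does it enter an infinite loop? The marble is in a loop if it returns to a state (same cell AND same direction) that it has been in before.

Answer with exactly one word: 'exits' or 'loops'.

Answer: loops

Derivation:
Step 1: enter (0,5), '.' pass, move left to (0,4)
Step 2: enter (0,4), '.' pass, move left to (0,3)
Step 3: enter (0,3), '/' deflects left->down, move down to (1,3)
Step 4: enter (1,3), '.' pass, move down to (2,3)
Step 5: enter (2,3), '.' pass, move down to (3,3)
Step 6: enter (3,3), '.' pass, move down to (4,3)
Step 7: enter (4,3), '\' deflects down->right, move right to (4,4)
Step 8: enter (4,4), '@' teleport (4,4)->(5,2), also enter (5,2), move right to (5,3)
Step 9: enter (5,3), '^' forces right->up, move up to (4,3)
Step 10: enter (4,3), '\' deflects up->left, move left to (4,2)
Step 11: enter (4,2), '/' deflects left->down, move down to (5,2)
Step 12: enter (5,2), '@' teleport (5,2)->(4,4), also enter (4,4), move down to (5,4)
Step 13: enter (5,4), '.' pass, move down to (6,4)
Step 14: enter (6,4), '/' deflects down->left, move left to (6,3)
Step 15: enter (6,3), '\' deflects left->up, move up to (5,3)
Step 16: enter (5,3), '^' forces up->up, move up to (4,3)
Step 17: at (4,3) dir=up — LOOP DETECTED (seen before)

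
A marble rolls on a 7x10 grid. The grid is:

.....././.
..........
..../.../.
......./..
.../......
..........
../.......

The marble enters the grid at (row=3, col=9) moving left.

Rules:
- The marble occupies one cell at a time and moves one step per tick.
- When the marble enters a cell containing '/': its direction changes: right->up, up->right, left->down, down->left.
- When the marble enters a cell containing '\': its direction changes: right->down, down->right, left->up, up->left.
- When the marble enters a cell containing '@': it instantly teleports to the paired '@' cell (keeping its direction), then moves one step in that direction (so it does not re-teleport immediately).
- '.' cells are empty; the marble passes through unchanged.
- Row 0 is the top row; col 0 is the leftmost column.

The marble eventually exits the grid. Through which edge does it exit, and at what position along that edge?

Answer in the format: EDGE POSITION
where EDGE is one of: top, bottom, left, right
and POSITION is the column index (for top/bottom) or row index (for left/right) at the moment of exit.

Step 1: enter (3,9), '.' pass, move left to (3,8)
Step 2: enter (3,8), '.' pass, move left to (3,7)
Step 3: enter (3,7), '/' deflects left->down, move down to (4,7)
Step 4: enter (4,7), '.' pass, move down to (5,7)
Step 5: enter (5,7), '.' pass, move down to (6,7)
Step 6: enter (6,7), '.' pass, move down to (7,7)
Step 7: at (7,7) — EXIT via bottom edge, pos 7

Answer: bottom 7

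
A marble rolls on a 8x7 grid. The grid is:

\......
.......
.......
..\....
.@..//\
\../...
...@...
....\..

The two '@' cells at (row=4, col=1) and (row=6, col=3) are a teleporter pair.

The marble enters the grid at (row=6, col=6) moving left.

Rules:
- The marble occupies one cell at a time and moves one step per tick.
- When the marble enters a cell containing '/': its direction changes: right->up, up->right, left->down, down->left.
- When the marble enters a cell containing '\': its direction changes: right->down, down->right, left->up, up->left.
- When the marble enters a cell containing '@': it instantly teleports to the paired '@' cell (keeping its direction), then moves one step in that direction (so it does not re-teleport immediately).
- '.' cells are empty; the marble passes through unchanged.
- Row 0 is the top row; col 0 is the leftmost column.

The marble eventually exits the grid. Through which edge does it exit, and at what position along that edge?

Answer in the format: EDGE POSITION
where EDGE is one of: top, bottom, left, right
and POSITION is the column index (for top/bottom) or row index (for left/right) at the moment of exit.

Answer: left 4

Derivation:
Step 1: enter (6,6), '.' pass, move left to (6,5)
Step 2: enter (6,5), '.' pass, move left to (6,4)
Step 3: enter (6,4), '.' pass, move left to (6,3)
Step 4: enter (6,3), '@' teleport (6,3)->(4,1), also enter (4,1), move left to (4,0)
Step 5: enter (4,0), '.' pass, move left to (4,-1)
Step 6: at (4,-1) — EXIT via left edge, pos 4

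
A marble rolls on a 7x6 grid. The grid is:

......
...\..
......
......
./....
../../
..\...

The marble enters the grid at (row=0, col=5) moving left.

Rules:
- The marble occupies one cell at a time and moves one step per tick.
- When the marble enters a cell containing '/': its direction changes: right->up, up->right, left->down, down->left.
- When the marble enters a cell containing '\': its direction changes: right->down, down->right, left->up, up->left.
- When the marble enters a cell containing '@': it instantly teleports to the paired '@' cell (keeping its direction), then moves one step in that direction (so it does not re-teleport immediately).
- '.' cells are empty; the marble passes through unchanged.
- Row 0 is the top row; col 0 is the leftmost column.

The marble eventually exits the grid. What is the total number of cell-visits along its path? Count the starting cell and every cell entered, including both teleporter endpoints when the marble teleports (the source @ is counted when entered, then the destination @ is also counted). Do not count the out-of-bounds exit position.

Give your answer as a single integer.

Step 1: enter (0,5), '.' pass, move left to (0,4)
Step 2: enter (0,4), '.' pass, move left to (0,3)
Step 3: enter (0,3), '.' pass, move left to (0,2)
Step 4: enter (0,2), '.' pass, move left to (0,1)
Step 5: enter (0,1), '.' pass, move left to (0,0)
Step 6: enter (0,0), '.' pass, move left to (0,-1)
Step 7: at (0,-1) — EXIT via left edge, pos 0
Path length (cell visits): 6

Answer: 6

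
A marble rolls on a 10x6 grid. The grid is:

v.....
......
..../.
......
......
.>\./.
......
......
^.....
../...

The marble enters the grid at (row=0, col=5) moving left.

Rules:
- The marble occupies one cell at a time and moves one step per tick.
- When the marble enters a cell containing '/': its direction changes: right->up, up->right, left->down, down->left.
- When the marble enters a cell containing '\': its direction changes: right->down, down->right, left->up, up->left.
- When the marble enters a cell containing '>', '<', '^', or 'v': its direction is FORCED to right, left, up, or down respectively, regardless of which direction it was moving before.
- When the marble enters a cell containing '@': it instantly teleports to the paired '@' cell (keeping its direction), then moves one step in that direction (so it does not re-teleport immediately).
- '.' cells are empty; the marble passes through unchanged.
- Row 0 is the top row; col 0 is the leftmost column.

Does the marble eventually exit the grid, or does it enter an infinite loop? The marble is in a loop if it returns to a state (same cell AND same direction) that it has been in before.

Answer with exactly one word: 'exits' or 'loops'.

Step 1: enter (0,5), '.' pass, move left to (0,4)
Step 2: enter (0,4), '.' pass, move left to (0,3)
Step 3: enter (0,3), '.' pass, move left to (0,2)
Step 4: enter (0,2), '.' pass, move left to (0,1)
Step 5: enter (0,1), '.' pass, move left to (0,0)
Step 6: enter (0,0), 'v' forces left->down, move down to (1,0)
Step 7: enter (1,0), '.' pass, move down to (2,0)
Step 8: enter (2,0), '.' pass, move down to (3,0)
Step 9: enter (3,0), '.' pass, move down to (4,0)
Step 10: enter (4,0), '.' pass, move down to (5,0)
Step 11: enter (5,0), '.' pass, move down to (6,0)
Step 12: enter (6,0), '.' pass, move down to (7,0)
Step 13: enter (7,0), '.' pass, move down to (8,0)
Step 14: enter (8,0), '^' forces down->up, move up to (7,0)
Step 15: enter (7,0), '.' pass, move up to (6,0)
Step 16: enter (6,0), '.' pass, move up to (5,0)
Step 17: enter (5,0), '.' pass, move up to (4,0)
Step 18: enter (4,0), '.' pass, move up to (3,0)
Step 19: enter (3,0), '.' pass, move up to (2,0)
Step 20: enter (2,0), '.' pass, move up to (1,0)
Step 21: enter (1,0), '.' pass, move up to (0,0)
Step 22: enter (0,0), 'v' forces up->down, move down to (1,0)
Step 23: at (1,0) dir=down — LOOP DETECTED (seen before)

Answer: loops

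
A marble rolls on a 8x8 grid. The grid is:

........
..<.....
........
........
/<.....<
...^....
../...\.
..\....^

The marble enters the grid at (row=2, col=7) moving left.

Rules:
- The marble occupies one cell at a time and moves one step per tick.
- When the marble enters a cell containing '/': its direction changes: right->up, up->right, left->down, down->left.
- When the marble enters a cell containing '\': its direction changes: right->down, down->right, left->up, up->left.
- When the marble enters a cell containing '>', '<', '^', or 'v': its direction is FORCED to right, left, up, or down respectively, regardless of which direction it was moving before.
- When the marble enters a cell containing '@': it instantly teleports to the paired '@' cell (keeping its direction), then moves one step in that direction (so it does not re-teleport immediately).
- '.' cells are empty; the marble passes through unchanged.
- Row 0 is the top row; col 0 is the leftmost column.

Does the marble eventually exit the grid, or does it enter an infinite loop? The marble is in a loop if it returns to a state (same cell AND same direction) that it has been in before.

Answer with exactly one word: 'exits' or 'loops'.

Step 1: enter (2,7), '.' pass, move left to (2,6)
Step 2: enter (2,6), '.' pass, move left to (2,5)
Step 3: enter (2,5), '.' pass, move left to (2,4)
Step 4: enter (2,4), '.' pass, move left to (2,3)
Step 5: enter (2,3), '.' pass, move left to (2,2)
Step 6: enter (2,2), '.' pass, move left to (2,1)
Step 7: enter (2,1), '.' pass, move left to (2,0)
Step 8: enter (2,0), '.' pass, move left to (2,-1)
Step 9: at (2,-1) — EXIT via left edge, pos 2

Answer: exits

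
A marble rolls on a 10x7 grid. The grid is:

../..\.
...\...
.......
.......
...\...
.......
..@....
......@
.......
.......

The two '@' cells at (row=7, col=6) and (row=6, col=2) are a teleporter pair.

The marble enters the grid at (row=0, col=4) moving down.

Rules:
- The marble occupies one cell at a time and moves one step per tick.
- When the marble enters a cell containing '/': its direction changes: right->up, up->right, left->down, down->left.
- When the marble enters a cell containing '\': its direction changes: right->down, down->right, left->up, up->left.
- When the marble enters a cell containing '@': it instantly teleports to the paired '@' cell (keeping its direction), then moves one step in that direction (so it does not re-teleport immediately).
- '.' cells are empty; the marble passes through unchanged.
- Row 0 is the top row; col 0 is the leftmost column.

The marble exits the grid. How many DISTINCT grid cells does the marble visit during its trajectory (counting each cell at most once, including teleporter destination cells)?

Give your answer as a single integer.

Step 1: enter (0,4), '.' pass, move down to (1,4)
Step 2: enter (1,4), '.' pass, move down to (2,4)
Step 3: enter (2,4), '.' pass, move down to (3,4)
Step 4: enter (3,4), '.' pass, move down to (4,4)
Step 5: enter (4,4), '.' pass, move down to (5,4)
Step 6: enter (5,4), '.' pass, move down to (6,4)
Step 7: enter (6,4), '.' pass, move down to (7,4)
Step 8: enter (7,4), '.' pass, move down to (8,4)
Step 9: enter (8,4), '.' pass, move down to (9,4)
Step 10: enter (9,4), '.' pass, move down to (10,4)
Step 11: at (10,4) — EXIT via bottom edge, pos 4
Distinct cells visited: 10 (path length 10)

Answer: 10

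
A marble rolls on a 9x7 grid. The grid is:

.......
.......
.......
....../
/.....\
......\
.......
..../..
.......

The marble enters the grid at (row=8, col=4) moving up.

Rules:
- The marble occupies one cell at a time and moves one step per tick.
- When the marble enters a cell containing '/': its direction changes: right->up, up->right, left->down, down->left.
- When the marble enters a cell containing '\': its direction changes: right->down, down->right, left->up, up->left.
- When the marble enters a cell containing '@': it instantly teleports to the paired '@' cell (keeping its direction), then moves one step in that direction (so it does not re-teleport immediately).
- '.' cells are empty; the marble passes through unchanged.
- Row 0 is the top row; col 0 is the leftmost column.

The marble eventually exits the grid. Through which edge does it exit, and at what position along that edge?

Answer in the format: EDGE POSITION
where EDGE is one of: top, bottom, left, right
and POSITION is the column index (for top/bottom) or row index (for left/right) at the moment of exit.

Step 1: enter (8,4), '.' pass, move up to (7,4)
Step 2: enter (7,4), '/' deflects up->right, move right to (7,5)
Step 3: enter (7,5), '.' pass, move right to (7,6)
Step 4: enter (7,6), '.' pass, move right to (7,7)
Step 5: at (7,7) — EXIT via right edge, pos 7

Answer: right 7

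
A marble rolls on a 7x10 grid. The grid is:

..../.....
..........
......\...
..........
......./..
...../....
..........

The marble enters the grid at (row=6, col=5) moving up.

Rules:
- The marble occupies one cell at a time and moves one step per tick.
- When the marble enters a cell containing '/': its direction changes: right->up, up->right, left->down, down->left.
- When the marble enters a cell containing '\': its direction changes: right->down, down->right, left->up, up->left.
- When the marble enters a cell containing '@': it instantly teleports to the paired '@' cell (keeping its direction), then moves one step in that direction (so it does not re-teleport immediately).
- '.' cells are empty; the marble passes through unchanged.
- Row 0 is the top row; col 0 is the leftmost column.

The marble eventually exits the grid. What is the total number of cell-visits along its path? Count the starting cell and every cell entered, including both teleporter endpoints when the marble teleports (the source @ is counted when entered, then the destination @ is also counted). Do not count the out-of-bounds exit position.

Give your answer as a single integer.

Step 1: enter (6,5), '.' pass, move up to (5,5)
Step 2: enter (5,5), '/' deflects up->right, move right to (5,6)
Step 3: enter (5,6), '.' pass, move right to (5,7)
Step 4: enter (5,7), '.' pass, move right to (5,8)
Step 5: enter (5,8), '.' pass, move right to (5,9)
Step 6: enter (5,9), '.' pass, move right to (5,10)
Step 7: at (5,10) — EXIT via right edge, pos 5
Path length (cell visits): 6

Answer: 6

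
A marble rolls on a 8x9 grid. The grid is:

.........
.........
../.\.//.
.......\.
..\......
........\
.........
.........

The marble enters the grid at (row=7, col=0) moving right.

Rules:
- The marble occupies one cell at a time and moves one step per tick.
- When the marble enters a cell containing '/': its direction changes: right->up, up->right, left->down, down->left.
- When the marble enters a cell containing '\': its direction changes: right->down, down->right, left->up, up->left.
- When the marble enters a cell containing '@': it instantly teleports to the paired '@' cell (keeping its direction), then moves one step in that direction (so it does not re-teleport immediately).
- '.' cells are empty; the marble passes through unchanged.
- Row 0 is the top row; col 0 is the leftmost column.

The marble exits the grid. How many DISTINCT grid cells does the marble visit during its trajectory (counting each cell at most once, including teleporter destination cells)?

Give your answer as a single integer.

Answer: 9

Derivation:
Step 1: enter (7,0), '.' pass, move right to (7,1)
Step 2: enter (7,1), '.' pass, move right to (7,2)
Step 3: enter (7,2), '.' pass, move right to (7,3)
Step 4: enter (7,3), '.' pass, move right to (7,4)
Step 5: enter (7,4), '.' pass, move right to (7,5)
Step 6: enter (7,5), '.' pass, move right to (7,6)
Step 7: enter (7,6), '.' pass, move right to (7,7)
Step 8: enter (7,7), '.' pass, move right to (7,8)
Step 9: enter (7,8), '.' pass, move right to (7,9)
Step 10: at (7,9) — EXIT via right edge, pos 7
Distinct cells visited: 9 (path length 9)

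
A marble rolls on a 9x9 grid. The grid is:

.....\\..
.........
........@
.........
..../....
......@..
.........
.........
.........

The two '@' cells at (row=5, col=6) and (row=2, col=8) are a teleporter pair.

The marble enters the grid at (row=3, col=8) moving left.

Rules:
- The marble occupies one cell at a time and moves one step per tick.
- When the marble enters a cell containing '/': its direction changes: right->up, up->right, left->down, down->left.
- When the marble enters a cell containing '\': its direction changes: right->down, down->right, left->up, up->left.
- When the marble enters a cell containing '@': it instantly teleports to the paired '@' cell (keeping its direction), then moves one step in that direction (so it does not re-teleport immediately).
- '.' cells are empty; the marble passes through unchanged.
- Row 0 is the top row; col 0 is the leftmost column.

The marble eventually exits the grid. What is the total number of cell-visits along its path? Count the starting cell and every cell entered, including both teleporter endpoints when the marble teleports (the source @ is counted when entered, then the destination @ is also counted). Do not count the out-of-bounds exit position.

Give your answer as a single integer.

Step 1: enter (3,8), '.' pass, move left to (3,7)
Step 2: enter (3,7), '.' pass, move left to (3,6)
Step 3: enter (3,6), '.' pass, move left to (3,5)
Step 4: enter (3,5), '.' pass, move left to (3,4)
Step 5: enter (3,4), '.' pass, move left to (3,3)
Step 6: enter (3,3), '.' pass, move left to (3,2)
Step 7: enter (3,2), '.' pass, move left to (3,1)
Step 8: enter (3,1), '.' pass, move left to (3,0)
Step 9: enter (3,0), '.' pass, move left to (3,-1)
Step 10: at (3,-1) — EXIT via left edge, pos 3
Path length (cell visits): 9

Answer: 9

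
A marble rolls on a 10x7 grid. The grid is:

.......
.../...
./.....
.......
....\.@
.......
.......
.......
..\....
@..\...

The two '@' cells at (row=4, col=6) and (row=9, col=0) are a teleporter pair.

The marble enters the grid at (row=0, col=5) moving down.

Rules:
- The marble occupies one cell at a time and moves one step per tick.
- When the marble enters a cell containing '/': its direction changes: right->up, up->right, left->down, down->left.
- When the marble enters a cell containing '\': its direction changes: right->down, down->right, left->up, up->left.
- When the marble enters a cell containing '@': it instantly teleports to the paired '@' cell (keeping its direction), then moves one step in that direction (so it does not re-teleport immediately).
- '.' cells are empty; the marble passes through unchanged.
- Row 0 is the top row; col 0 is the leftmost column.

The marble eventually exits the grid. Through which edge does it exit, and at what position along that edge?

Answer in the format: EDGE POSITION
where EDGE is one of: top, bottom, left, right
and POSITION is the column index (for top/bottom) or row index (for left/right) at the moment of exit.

Answer: bottom 5

Derivation:
Step 1: enter (0,5), '.' pass, move down to (1,5)
Step 2: enter (1,5), '.' pass, move down to (2,5)
Step 3: enter (2,5), '.' pass, move down to (3,5)
Step 4: enter (3,5), '.' pass, move down to (4,5)
Step 5: enter (4,5), '.' pass, move down to (5,5)
Step 6: enter (5,5), '.' pass, move down to (6,5)
Step 7: enter (6,5), '.' pass, move down to (7,5)
Step 8: enter (7,5), '.' pass, move down to (8,5)
Step 9: enter (8,5), '.' pass, move down to (9,5)
Step 10: enter (9,5), '.' pass, move down to (10,5)
Step 11: at (10,5) — EXIT via bottom edge, pos 5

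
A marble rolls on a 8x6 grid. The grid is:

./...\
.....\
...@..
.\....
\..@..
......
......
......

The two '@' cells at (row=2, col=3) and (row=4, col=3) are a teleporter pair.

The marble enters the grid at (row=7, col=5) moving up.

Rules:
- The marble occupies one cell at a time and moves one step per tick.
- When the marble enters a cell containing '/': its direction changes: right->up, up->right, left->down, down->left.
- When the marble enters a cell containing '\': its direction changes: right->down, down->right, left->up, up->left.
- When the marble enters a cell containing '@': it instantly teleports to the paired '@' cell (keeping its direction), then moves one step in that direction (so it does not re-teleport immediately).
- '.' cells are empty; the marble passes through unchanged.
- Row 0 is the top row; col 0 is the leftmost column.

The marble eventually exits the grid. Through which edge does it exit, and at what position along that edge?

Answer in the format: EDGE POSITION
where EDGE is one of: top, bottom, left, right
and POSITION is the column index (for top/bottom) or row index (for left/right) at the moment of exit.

Step 1: enter (7,5), '.' pass, move up to (6,5)
Step 2: enter (6,5), '.' pass, move up to (5,5)
Step 3: enter (5,5), '.' pass, move up to (4,5)
Step 4: enter (4,5), '.' pass, move up to (3,5)
Step 5: enter (3,5), '.' pass, move up to (2,5)
Step 6: enter (2,5), '.' pass, move up to (1,5)
Step 7: enter (1,5), '\' deflects up->left, move left to (1,4)
Step 8: enter (1,4), '.' pass, move left to (1,3)
Step 9: enter (1,3), '.' pass, move left to (1,2)
Step 10: enter (1,2), '.' pass, move left to (1,1)
Step 11: enter (1,1), '.' pass, move left to (1,0)
Step 12: enter (1,0), '.' pass, move left to (1,-1)
Step 13: at (1,-1) — EXIT via left edge, pos 1

Answer: left 1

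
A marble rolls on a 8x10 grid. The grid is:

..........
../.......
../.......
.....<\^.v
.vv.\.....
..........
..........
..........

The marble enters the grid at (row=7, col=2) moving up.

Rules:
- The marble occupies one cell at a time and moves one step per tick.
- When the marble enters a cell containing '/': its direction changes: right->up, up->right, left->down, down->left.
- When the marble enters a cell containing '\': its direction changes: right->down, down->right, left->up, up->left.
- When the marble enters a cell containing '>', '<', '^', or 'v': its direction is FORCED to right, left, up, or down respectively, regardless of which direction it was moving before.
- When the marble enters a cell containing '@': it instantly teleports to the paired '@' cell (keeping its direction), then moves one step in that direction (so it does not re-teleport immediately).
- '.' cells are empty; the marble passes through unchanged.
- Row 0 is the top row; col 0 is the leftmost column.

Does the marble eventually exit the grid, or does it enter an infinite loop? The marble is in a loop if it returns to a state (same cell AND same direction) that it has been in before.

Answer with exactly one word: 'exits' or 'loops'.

Answer: exits

Derivation:
Step 1: enter (7,2), '.' pass, move up to (6,2)
Step 2: enter (6,2), '.' pass, move up to (5,2)
Step 3: enter (5,2), '.' pass, move up to (4,2)
Step 4: enter (4,2), 'v' forces up->down, move down to (5,2)
Step 5: enter (5,2), '.' pass, move down to (6,2)
Step 6: enter (6,2), '.' pass, move down to (7,2)
Step 7: enter (7,2), '.' pass, move down to (8,2)
Step 8: at (8,2) — EXIT via bottom edge, pos 2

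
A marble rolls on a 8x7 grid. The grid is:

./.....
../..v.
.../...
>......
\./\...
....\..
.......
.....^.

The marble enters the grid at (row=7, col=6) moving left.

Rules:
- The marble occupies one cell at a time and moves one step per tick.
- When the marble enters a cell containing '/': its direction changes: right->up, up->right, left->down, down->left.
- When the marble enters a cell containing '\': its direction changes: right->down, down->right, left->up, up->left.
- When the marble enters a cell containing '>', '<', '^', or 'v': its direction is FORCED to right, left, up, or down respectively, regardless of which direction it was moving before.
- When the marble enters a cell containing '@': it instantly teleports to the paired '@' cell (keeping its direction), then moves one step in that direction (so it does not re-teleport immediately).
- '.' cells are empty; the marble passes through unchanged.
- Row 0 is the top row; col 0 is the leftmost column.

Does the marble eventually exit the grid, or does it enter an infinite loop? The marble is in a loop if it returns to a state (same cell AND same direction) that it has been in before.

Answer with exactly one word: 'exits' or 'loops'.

Step 1: enter (7,6), '.' pass, move left to (7,5)
Step 2: enter (7,5), '^' forces left->up, move up to (6,5)
Step 3: enter (6,5), '.' pass, move up to (5,5)
Step 4: enter (5,5), '.' pass, move up to (4,5)
Step 5: enter (4,5), '.' pass, move up to (3,5)
Step 6: enter (3,5), '.' pass, move up to (2,5)
Step 7: enter (2,5), '.' pass, move up to (1,5)
Step 8: enter (1,5), 'v' forces up->down, move down to (2,5)
Step 9: enter (2,5), '.' pass, move down to (3,5)
Step 10: enter (3,5), '.' pass, move down to (4,5)
Step 11: enter (4,5), '.' pass, move down to (5,5)
Step 12: enter (5,5), '.' pass, move down to (6,5)
Step 13: enter (6,5), '.' pass, move down to (7,5)
Step 14: enter (7,5), '^' forces down->up, move up to (6,5)
Step 15: at (6,5) dir=up — LOOP DETECTED (seen before)

Answer: loops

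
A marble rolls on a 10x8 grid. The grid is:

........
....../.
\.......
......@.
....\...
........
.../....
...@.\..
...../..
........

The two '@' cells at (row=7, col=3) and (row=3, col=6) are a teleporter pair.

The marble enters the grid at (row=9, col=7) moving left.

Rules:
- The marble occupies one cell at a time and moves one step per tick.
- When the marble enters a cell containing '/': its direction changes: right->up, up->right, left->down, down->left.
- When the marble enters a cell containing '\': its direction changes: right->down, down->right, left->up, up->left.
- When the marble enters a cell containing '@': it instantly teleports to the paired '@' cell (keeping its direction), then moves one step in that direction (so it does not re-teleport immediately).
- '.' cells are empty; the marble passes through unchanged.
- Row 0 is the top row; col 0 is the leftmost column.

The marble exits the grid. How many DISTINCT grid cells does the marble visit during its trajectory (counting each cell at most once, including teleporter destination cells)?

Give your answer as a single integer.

Step 1: enter (9,7), '.' pass, move left to (9,6)
Step 2: enter (9,6), '.' pass, move left to (9,5)
Step 3: enter (9,5), '.' pass, move left to (9,4)
Step 4: enter (9,4), '.' pass, move left to (9,3)
Step 5: enter (9,3), '.' pass, move left to (9,2)
Step 6: enter (9,2), '.' pass, move left to (9,1)
Step 7: enter (9,1), '.' pass, move left to (9,0)
Step 8: enter (9,0), '.' pass, move left to (9,-1)
Step 9: at (9,-1) — EXIT via left edge, pos 9
Distinct cells visited: 8 (path length 8)

Answer: 8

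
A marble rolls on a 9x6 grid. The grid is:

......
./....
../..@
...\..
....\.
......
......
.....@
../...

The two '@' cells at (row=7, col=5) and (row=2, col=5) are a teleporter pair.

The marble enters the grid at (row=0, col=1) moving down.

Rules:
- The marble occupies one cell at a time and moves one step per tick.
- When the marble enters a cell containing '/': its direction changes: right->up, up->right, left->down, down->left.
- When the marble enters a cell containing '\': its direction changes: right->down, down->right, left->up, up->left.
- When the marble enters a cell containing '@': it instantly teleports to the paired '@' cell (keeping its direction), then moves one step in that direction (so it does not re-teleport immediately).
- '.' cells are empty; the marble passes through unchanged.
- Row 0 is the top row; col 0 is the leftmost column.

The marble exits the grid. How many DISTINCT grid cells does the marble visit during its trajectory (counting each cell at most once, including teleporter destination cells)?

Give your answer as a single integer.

Answer: 3

Derivation:
Step 1: enter (0,1), '.' pass, move down to (1,1)
Step 2: enter (1,1), '/' deflects down->left, move left to (1,0)
Step 3: enter (1,0), '.' pass, move left to (1,-1)
Step 4: at (1,-1) — EXIT via left edge, pos 1
Distinct cells visited: 3 (path length 3)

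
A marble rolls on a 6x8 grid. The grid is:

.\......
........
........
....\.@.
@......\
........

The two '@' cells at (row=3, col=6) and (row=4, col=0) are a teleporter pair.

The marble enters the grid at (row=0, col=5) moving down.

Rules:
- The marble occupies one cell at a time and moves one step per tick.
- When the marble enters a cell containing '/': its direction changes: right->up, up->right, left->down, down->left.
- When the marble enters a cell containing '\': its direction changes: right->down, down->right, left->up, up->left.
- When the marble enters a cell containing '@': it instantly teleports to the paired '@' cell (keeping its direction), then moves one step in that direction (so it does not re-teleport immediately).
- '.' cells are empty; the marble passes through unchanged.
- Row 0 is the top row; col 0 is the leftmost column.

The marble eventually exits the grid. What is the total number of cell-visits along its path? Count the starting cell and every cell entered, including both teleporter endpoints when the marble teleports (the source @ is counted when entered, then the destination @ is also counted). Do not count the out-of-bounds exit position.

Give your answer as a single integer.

Answer: 6

Derivation:
Step 1: enter (0,5), '.' pass, move down to (1,5)
Step 2: enter (1,5), '.' pass, move down to (2,5)
Step 3: enter (2,5), '.' pass, move down to (3,5)
Step 4: enter (3,5), '.' pass, move down to (4,5)
Step 5: enter (4,5), '.' pass, move down to (5,5)
Step 6: enter (5,5), '.' pass, move down to (6,5)
Step 7: at (6,5) — EXIT via bottom edge, pos 5
Path length (cell visits): 6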